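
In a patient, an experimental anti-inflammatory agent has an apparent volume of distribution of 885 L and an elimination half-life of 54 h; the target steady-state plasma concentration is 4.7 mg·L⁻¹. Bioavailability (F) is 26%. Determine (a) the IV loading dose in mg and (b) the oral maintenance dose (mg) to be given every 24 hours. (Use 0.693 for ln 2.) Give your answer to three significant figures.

(a) 4160 mg; (b) 4930 mg

LD = Vd × C = 885.0 × 4.7 = 4160 mg
CL = 0.693 × Vd / t½ = 0.693 × 885.0 / 54 = 11.36 L/h
D = CL × Css × τ / F = 11.36 × 4.7 × 24 / 0.26 = 4928 mg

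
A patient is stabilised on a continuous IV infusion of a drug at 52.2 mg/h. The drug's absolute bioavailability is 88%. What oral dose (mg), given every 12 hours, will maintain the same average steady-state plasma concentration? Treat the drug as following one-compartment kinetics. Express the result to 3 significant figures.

To maintain the same Css, the systemic dosing rate must be unchanged: F·D/τ = infusion rate.
D = rate × τ / F = 52.2 × 12 / 0.88 = 711.8 mg

712 mg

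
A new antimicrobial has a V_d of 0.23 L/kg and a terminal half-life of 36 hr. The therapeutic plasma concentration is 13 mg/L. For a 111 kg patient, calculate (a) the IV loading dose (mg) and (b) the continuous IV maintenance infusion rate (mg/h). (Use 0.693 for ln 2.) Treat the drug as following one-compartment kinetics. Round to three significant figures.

(a) 332 mg; (b) 6.39 mg/h

Total Vd = 0.23 × 111 = 25.53 L
LD = Vd × C = 25.53 × 13 = 331.9 mg
CL = 0.693 × Vd / t½ = 0.693 × 25.53 / 36 = 0.4915 L/h
Infusion rate = CL × Css = 0.4915 × 13 = 6.390 mg/h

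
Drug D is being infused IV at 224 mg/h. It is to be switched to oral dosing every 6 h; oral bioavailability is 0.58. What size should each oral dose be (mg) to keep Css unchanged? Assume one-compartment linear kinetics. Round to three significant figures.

2320 mg

To maintain the same Css, the systemic dosing rate must be unchanged: F·D/τ = infusion rate.
D = rate × τ / F = 224 × 6 / 0.58 = 2317 mg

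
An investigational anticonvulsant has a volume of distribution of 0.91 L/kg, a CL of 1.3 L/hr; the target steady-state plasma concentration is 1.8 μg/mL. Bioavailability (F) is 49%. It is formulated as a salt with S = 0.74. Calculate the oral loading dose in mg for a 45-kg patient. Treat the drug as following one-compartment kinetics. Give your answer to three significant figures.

Total Vd = 0.91 × 45 = 40.95 L
LD = Vd × C / F / S = 40.95 × 1.800 / 0.49 / 0.74 = 203.3 mg

203 mg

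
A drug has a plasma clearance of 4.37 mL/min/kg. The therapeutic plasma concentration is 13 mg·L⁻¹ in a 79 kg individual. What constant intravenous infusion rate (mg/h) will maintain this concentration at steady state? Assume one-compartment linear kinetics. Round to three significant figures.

CL = 4.37 mL/min/kg × 79 kg = 345.2 mL/min = 345.2 × 60/1000 = 20.71 L/h
At steady state, infusion rate equals elimination rate: rate in = CL × Css.
R₀ = 20.71 × 13 = 269.2 mg/h

269 mg/h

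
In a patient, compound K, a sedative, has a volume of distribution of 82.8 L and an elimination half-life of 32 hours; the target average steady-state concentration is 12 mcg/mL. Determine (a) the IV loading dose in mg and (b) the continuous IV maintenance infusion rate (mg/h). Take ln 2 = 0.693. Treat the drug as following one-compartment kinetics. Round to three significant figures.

(a) 994 mg; (b) 21.5 mg/h

LD = Vd × C = 82.80 × 12 = 993.6 mg
CL = 0.693 × Vd / t½ = 0.693 × 82.80 / 32 = 1.793 L/h
Infusion rate = CL × Css = 1.793 × 12 = 21.52 mg/h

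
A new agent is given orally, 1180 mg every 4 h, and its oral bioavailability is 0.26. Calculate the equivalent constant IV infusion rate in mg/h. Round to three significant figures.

Equivalent systemic input: infusion rate = F·D/τ.
Rate = 0.26 × 1180 / 4 = 76.70 mg/h

76.7 mg/h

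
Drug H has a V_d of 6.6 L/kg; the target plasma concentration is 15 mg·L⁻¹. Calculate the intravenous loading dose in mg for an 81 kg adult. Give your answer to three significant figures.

Total Vd = 6.6 × 81 = 534.6 L
LD = Vd × C = 534.6 × 15.00 = 8019 mg

8020 mg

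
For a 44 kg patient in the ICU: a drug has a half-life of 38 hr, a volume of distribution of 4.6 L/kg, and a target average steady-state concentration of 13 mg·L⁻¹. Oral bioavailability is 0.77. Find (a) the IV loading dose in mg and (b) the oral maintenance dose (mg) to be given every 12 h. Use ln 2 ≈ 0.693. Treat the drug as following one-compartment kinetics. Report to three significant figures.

(a) 2630 mg; (b) 748 mg

Vd = 4.6 L/kg × 44 kg = 202.4 L
LD = Vd × C = 202.4 × 13 = 2631 mg
CL = 0.693 × Vd / t½ = 0.693 × 202.4 / 38 = 3.691 L/h
D = CL × Css × τ / F = 3.691 × 13 × 12 / 0.77 = 747.8 mg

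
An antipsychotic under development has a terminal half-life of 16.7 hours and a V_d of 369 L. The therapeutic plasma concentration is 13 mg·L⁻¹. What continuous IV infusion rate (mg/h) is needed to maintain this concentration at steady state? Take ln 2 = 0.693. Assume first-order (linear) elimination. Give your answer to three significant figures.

199 mg/h

CL = 0.693 × Vd / t½ = 0.693 × 369.0 / 16.7 = 15.31 L/h
Infusion rate = CL × Css = 15.31 × 13 = 199.0 mg/h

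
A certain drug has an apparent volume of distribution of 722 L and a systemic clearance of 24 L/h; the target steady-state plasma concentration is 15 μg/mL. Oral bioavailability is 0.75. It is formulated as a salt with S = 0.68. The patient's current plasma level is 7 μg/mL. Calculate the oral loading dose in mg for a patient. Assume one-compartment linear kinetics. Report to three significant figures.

11300 mg

Concentration deficit ΔC = 15 − 7 = 8.000 mg/L
LD = Vd × ΔC / F / S = 722.0 × 8.000 / 0.75 / 0.68 = 11330 mg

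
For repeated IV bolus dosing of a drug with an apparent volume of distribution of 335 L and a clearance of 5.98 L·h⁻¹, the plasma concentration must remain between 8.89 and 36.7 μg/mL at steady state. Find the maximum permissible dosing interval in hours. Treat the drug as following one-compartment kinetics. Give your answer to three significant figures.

79.4 h

k = CL / Vd = 5.980 / 335.0 = 0.01785 h⁻¹
Between IV bolus doses, concentration decays as C = C₀·e^(−kτ), so C_peak/C_trough = e^(kτ).
τ_max = ln(C_peak/C_trough) / k = ln(36.7/8.89) / 0.01785 = 1.418 / 0.01785 = 79.44 h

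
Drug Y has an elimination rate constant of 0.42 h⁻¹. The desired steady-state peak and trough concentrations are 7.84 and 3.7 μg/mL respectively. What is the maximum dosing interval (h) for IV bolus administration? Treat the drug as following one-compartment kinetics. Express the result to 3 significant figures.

Between IV bolus doses, concentration decays as C = C₀·e^(−kτ), so C_peak/C_trough = e^(kτ).
τ_max = ln(C_peak/C_trough) / k = ln(7.84/3.7) / 0.4200 = 0.7509 / 0.4200 = 1.788 h

1.79 h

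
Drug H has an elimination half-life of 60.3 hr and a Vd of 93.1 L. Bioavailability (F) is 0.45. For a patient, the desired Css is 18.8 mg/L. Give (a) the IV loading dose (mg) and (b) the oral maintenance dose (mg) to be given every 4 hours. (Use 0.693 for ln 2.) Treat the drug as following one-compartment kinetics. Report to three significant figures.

(a) 1750 mg; (b) 179 mg

LD = Vd × C = 93.10 × 18.8 = 1750 mg
CL = 0.693 × Vd / t½ = 0.693 × 93.10 / 60.3 = 1.070 L/h
D = CL × Css × τ / F = 1.070 × 18.8 × 4 / 0.45 = 178.8 mg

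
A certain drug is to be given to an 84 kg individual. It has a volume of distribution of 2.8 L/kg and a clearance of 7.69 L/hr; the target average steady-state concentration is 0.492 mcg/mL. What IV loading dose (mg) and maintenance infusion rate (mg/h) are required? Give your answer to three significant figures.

(a) 116 mg; (b) 3.78 mg/h

Vd = 2.8 L/kg × 84 kg = 235.2 L
Loading: fill Vd to C_target → 235.2 L × 0.492 mg/L = 115.7 mg
Infusion rate = 7.690 L/h × 0.492 mg/L = 3.783 mg/h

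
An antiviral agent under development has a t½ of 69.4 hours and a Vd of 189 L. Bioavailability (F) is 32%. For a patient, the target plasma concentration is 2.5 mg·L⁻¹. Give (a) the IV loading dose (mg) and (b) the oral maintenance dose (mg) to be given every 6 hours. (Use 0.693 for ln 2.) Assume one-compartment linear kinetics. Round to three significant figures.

(a) 473 mg; (b) 88.5 mg

LD = Vd × C = 189.0 × 2.5 = 472.5 mg
CL = 0.693 × Vd / t½ = 0.693 × 189.0 / 69.4 = 1.887 L/h
D = CL × Css × τ / F = 1.887 × 2.5 × 6 / 0.32 = 88.45 mg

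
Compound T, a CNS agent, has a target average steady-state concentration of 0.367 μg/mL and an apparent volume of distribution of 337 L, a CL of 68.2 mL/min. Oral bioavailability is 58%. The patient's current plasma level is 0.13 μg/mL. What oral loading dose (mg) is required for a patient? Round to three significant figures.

138 mg

Concentration deficit ΔC = 0.367 − 0.13 = 0.2370 mg/L
LD = Vd × ΔC / F = 337.0 × 0.2370 / 0.58 = 137.7 mg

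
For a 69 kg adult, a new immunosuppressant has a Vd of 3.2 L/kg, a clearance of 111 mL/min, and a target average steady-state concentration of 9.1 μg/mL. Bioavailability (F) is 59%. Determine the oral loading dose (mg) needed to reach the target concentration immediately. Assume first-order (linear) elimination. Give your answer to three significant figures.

3410 mg

Total Vd = 3.2 × 69 = 220.8 L
LD = Vd × C / F = 220.8 × 9.100 / 0.59 = 3406 mg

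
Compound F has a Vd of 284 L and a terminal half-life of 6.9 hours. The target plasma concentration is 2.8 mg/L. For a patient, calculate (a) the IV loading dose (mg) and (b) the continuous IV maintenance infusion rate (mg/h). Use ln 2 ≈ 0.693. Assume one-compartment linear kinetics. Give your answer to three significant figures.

(a) 795 mg; (b) 79.9 mg/h

LD = Vd × C = 284.0 × 2.8 = 795.2 mg
CL = 0.693 × Vd / t½ = 0.693 × 284.0 / 6.9 = 28.52 L/h
Infusion rate = CL × Css = 28.52 × 2.8 = 79.86 mg/h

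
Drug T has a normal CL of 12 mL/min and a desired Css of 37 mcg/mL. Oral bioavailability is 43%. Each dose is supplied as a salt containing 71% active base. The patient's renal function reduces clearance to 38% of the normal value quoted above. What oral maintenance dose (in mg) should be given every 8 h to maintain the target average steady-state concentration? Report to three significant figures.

265 mg

CL = 12 mL/min = 12 × 0.06 = 0.7200 L/h
Patient clearance = 0.38 × 0.7200 = 0.2736 L/h
D = CL × Css × τ / F / S = 0.2736 × 37 × 8 / 0.43 / 0.71 = 265.3 mg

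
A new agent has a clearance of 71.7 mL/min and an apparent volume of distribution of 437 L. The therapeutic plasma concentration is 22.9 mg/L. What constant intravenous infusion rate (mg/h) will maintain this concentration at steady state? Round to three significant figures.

98.5 mg/h

CL = 71.7 mL/min × 60/1000 = 4.302 L/h
At steady state, infusion rate equals elimination rate: rate in = CL × Css.
Rate = CL × Css = 4.302 × 22.9 = 98.52 mg/h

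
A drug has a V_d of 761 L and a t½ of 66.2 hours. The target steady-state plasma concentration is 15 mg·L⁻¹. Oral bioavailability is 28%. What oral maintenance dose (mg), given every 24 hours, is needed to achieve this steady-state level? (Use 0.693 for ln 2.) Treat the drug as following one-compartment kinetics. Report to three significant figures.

k = 0.693/66.2 = 0.01047 h⁻¹, so CL = k·Vd = 0.01047 × 761.0 = 7.968 L/h
D = CL × Css × τ / F = 7.968 × 15 × 24 / 0.28 = 10240 mg

10200 mg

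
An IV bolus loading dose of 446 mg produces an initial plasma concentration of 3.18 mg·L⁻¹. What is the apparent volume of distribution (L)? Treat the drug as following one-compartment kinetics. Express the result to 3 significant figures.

140 L

Immediately after an IV bolus, C₀ = Dose / Vd, so Vd = Dose / C₀.
Vd = 446 / 3.18 = 140.3 L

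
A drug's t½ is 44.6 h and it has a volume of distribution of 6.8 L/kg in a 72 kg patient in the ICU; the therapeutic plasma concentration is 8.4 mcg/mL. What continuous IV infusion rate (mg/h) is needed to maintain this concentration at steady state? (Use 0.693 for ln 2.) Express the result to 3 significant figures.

Vd = 6.8 L/kg × 72 kg = 489.6 L
k = 0.693/44.6 = 0.01554 h⁻¹, so CL = k·Vd = 0.01554 × 489.6 = 7.608 L/h
Infusion rate = CL × Css = 7.608 × 8.4 = 63.91 mg/h

63.9 mg/h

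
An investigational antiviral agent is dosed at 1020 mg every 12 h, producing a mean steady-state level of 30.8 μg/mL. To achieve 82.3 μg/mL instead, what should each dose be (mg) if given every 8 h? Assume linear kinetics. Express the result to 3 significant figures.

1820 mg

With linear kinetics, Css is proportional to dose rate (D/τ) at fixed clearance.
D₂ = D₁ × (Css,target / Css,current) × (τ₂/τ₁) = 1020 × (82.3/30.8) × (8/12) = 1817 mg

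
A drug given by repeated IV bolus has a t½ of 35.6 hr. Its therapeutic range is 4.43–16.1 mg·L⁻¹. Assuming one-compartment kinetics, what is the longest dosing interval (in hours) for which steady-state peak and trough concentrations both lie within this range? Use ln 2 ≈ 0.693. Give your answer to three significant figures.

66.3 h

k = 0.693 / t½ = 0.693 / 35.6 = 0.01947 h⁻¹
Between IV bolus doses, concentration decays as C = C₀·e^(−kτ), so C_peak/C_trough = e^(kτ).
τ_max = ln(C_peak/C_trough) / k = ln(16.1/4.43) / 0.01947 = 1.290 / 0.01947 = 66.26 h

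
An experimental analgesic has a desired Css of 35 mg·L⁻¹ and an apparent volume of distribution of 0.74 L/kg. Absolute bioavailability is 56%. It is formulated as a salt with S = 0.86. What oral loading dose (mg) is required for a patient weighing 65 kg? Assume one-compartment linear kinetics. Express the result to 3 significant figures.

3500 mg

Total Vd = 0.74 × 65 = 48.10 L
The loading dose fills Vd to the target concentration.
LD = Vd × C / F / S = 48.10 × 35.00 / 0.56 / 0.86 = 3496 mg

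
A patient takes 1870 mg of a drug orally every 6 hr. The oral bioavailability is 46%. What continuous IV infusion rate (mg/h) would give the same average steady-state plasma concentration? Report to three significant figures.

Equivalent systemic input: infusion rate = F·D/τ.
Rate = 0.46 × 1870 / 6 = 143.4 mg/h

143 mg/h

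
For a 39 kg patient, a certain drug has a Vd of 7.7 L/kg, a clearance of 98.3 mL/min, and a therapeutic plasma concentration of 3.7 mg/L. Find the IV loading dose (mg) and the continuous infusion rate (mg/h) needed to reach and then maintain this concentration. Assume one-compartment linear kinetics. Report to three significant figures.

(a) 1110 mg; (b) 21.8 mg/h

Vd(total) = 39 kg × 7.7 L/kg = 300.3 L
Loading dose = Vd × C = 300.3 × 3.7 = 1111 mg
CL = 98.3 mL/min = 98.3 × 0.06 = 5.898 L/h
Infusion rate = 5.898 L/h × 3.7 mg/L = 21.82 mg/h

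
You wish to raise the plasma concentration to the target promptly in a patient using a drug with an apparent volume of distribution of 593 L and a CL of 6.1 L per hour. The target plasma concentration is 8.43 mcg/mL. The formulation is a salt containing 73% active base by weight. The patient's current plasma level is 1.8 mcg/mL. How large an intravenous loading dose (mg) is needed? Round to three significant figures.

Concentration deficit ΔC = 8.43 − 1.8 = 6.630 mg/L
LD = Vd × ΔC / S = 593.0 × 6.630 / 0.73 = 5386 mg

5390 mg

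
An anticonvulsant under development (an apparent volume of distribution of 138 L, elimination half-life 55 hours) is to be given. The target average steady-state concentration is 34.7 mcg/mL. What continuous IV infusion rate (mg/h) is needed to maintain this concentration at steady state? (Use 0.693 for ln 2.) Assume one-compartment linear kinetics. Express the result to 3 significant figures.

60.3 mg/h

CL = 0.693 × Vd / t½ = 0.693 × 138.0 / 55 = 1.739 L/h
Infusion rate = CL × Css = 1.739 × 34.7 = 60.34 mg/h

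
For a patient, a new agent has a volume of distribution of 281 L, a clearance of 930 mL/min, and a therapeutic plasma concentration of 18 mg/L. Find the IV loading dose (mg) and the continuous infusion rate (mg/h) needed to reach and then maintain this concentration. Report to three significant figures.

(a) 5060 mg; (b) 1000 mg/h

Loading dose = Vd × C = 281.0 × 18 = 5058 mg
CL = 930 mL/min = 930 × 0.06 = 55.80 L/h
Maintenance infusion rate = CL × Css = 55.80 × 18 = 1004 mg/h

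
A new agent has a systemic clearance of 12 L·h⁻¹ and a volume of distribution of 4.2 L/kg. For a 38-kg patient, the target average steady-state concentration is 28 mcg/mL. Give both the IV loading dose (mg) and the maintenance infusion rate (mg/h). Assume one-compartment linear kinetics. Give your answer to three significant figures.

(a) 4470 mg; (b) 336 mg/h

Vd = 4.2 L/kg × 38 kg = 159.6 L
LD = Vd · C_target = 159.6 × 28 = 4469 mg
Infusion rate = 12.00 L/h × 28 mg/L = 336.0 mg/h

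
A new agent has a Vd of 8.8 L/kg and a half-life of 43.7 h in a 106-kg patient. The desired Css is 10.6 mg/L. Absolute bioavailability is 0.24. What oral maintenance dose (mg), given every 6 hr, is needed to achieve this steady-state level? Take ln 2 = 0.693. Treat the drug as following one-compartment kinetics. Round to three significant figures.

3920 mg

Total Vd = 8.8 × 106 = 932.8 L
k = 0.693/43.7 = 0.01586 h⁻¹, so CL = k·Vd = 0.01586 × 932.8 = 14.79 L/h
D = CL × Css × τ / F = 14.79 × 10.6 × 6 / 0.24 = 3919 mg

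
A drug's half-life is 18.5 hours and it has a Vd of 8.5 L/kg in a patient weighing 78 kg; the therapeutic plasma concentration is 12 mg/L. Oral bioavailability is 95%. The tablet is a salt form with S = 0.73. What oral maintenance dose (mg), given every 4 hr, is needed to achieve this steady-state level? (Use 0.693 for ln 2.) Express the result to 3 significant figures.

Vd = 8.5 L/kg × 78 kg = 663.0 L
CL = ln 2 · Vd / t½ = 0.693 × 663.0 / 18.5 = 24.84 L/h
D = CL × Css × τ / F / S = 24.84 × 12 × 4 / 0.95 / 0.73 = 1719 mg

1720 mg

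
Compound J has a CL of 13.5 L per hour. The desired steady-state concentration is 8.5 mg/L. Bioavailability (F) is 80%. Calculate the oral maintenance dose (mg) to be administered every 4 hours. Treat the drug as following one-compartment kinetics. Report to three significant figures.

574 mg

At steady state, dose per interval replaces the amount cleared in that interval: F·D/τ = CL·Css.
D = CL × Css × τ / F = 13.50 × 8.5 × 4 / 0.8 = 573.8 mg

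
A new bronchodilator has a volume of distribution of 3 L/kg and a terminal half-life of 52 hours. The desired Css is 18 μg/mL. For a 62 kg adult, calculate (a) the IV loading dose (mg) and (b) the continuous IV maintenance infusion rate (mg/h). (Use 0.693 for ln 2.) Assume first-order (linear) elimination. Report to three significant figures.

(a) 3350 mg; (b) 44.6 mg/h

Total Vd = 3 × 62 = 186.0 L
LD = Vd × C = 186.0 × 18 = 3348 mg
CL = 0.693 × Vd / t½ = 0.693 × 186.0 / 52 = 2.479 L/h
Infusion rate = CL × Css = 2.479 × 18 = 44.62 mg/h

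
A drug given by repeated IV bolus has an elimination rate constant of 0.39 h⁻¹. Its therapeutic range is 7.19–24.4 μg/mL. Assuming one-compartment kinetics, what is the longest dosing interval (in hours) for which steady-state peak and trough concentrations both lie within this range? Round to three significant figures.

3.13 h

Between IV bolus doses, concentration decays as C = C₀·e^(−kτ), so C_peak/C_trough = e^(kτ).
τ_max = ln(C_peak/C_trough) / k = ln(24.4/7.19) / 0.3900 = 1.222 / 0.3900 = 3.133 h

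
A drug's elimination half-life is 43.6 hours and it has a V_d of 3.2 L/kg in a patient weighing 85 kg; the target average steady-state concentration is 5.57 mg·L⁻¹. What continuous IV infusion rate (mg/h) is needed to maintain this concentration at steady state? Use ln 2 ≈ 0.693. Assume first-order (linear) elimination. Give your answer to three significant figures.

24.1 mg/h

Vd(total) = 85 kg × 3.2 L/kg = 272.0 L
CL = 0.693 × Vd / t½ = 0.693 × 272.0 / 43.6 = 4.323 L/h
Infusion rate = CL × Css = 4.323 × 5.57 = 24.08 mg/h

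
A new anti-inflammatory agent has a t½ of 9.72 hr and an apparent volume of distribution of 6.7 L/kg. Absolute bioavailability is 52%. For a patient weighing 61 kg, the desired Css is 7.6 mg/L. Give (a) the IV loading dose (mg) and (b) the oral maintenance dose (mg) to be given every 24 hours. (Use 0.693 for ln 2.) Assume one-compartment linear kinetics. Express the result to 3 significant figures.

Vd(total) = 61 kg × 6.7 L/kg = 408.7 L
LD = Vd × C = 408.7 × 7.6 = 3106 mg
CL = 0.693 × Vd / t½ = 0.693 × 408.7 / 9.72 = 29.14 L/h
D = CL × Css × τ / F = 29.14 × 7.6 × 24 / 0.52 = 10220 mg

(a) 3110 mg; (b) 10200 mg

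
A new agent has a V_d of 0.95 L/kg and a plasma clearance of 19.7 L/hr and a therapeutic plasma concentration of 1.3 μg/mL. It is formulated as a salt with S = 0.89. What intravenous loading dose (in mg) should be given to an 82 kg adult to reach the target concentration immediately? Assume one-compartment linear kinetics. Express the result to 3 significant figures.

Vd = 0.95 L/kg × 82 kg = 77.90 L
The loading dose fills Vd to the target concentration.
LD = Vd × C / S = 77.90 × 1.300 / 0.89 = 113.8 mg

114 mg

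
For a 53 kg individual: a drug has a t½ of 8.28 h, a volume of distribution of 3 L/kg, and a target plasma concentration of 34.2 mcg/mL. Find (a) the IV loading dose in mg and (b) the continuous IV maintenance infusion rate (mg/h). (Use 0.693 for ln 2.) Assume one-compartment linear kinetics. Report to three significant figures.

(a) 5440 mg; (b) 455 mg/h

Vd = 3 L/kg × 53 kg = 159.0 L
LD = Vd × C = 159.0 × 34.2 = 5438 mg
CL = 0.693 × Vd / t½ = 0.693 × 159.0 / 8.28 = 13.31 L/h
Infusion rate = CL × Css = 13.31 × 34.2 = 455.2 mg/h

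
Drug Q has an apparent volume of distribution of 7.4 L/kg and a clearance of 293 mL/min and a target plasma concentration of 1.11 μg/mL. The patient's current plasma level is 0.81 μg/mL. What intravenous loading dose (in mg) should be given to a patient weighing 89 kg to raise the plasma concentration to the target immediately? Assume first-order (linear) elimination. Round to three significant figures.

198 mg

Vd(total) = 89 kg × 7.4 L/kg = 658.6 L
Concentration deficit ΔC = 1.11 − 0.81 = 0.3000 mg/L
LD = Vd × ΔC = 658.6 × 0.3000 = 197.6 mg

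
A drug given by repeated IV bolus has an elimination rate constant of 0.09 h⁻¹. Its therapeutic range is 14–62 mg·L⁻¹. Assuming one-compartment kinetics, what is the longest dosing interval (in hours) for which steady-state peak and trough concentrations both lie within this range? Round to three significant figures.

Between IV bolus doses, concentration decays as C = C₀·e^(−kτ), so C_peak/C_trough = e^(kτ).
τ_max = ln(C_peak/C_trough) / k = ln(62/14) / 0.09000 = 1.488 / 0.09000 = 16.53 h

16.5 h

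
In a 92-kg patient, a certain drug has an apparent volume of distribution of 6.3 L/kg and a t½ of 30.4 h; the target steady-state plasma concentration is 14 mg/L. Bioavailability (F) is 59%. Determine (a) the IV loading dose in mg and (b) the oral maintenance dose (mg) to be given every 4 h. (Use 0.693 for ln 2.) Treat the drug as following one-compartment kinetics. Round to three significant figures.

Vd(total) = 92 kg × 6.3 L/kg = 579.6 L
LD = Vd × C = 579.6 × 14 = 8114 mg
CL = 0.693 × Vd / t½ = 0.693 × 579.6 / 30.4 = 13.21 L/h
D = CL × Css × τ / F = 13.21 × 14 × 4 / 0.59 = 1254 mg

(a) 8110 mg; (b) 1250 mg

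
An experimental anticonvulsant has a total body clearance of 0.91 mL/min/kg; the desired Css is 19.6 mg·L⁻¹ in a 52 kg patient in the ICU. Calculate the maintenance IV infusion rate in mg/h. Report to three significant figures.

CL = 0.91 mL/min/kg × 52 kg = 47.32 mL/min = 47.32 × 60/1000 = 2.839 L/h
R₀ = 2.839 × 19.6 = 55.64 mg/h

55.6 mg/h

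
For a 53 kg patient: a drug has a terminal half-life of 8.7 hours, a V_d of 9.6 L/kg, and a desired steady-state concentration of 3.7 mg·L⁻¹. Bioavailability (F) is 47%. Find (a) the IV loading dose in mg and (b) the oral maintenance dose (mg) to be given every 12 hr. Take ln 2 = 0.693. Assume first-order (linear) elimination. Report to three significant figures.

(a) 1880 mg; (b) 3830 mg

Total Vd = 9.6 × 53 = 508.8 L
LD = Vd × C = 508.8 × 3.7 = 1883 mg
CL = 0.693 × Vd / t½ = 0.693 × 508.8 / 8.7 = 40.53 L/h
D = CL × Css × τ / F = 40.53 × 3.7 × 12 / 0.47 = 3829 mg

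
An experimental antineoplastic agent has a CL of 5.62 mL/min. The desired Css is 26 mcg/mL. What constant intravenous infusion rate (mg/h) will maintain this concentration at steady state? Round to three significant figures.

8.77 mg/h

Convert clearance: 5.62 mL/min × 60 min/h ÷ 1000 mL/L = 0.3372 L/h
R₀ = 0.3372 × 26 = 8.767 mg/h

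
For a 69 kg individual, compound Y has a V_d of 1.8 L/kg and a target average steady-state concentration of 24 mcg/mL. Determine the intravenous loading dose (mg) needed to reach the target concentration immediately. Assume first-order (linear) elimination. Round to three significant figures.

2980 mg

Vd = 1.8 L/kg × 69 kg = 124.2 L
The loading dose fills Vd to the target concentration.
LD = Vd × C = 124.2 × 24.00 = 2981 mg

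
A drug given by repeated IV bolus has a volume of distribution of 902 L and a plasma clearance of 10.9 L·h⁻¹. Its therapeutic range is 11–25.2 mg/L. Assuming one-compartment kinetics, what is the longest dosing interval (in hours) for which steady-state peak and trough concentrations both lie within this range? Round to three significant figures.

68.6 h

k = CL / Vd = 10.90 / 902.0 = 0.01208 h⁻¹
Between IV bolus doses, concentration decays as C = C₀·e^(−kτ), so C_peak/C_trough = e^(kτ).
τ_max = ln(C_peak/C_trough) / k = ln(25.2/11) / 0.01208 = 0.8289 / 0.01208 = 68.62 h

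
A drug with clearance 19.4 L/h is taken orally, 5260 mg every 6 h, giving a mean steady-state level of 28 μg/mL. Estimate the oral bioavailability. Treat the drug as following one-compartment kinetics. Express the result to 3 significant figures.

0.620

F·D/τ = CL·Css at steady state → F = CL·Css·τ / D.
F = 19.4 × 28 × 6 / 5260 = 0.620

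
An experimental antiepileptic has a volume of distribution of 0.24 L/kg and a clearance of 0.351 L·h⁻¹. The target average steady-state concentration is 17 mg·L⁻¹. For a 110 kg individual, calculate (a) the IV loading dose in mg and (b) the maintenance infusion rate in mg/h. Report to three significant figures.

Vd = 0.24 L/kg × 110 kg = 26.40 L
LD = Vd · C_target = 26.40 × 17 = 448.8 mg
Maintenance infusion rate = CL × Css = 0.3510 × 17 = 5.967 mg/h

(a) 449 mg; (b) 5.97 mg/h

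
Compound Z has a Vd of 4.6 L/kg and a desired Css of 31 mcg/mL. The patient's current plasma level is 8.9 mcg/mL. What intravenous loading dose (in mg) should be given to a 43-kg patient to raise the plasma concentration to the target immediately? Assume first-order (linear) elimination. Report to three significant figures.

Total Vd = 4.6 × 43 = 197.8 L
Concentration deficit ΔC = 31 − 8.9 = 22.10 mg/L
LD = Vd × ΔC = 197.8 × 22.10 = 4371 mg

4370 mg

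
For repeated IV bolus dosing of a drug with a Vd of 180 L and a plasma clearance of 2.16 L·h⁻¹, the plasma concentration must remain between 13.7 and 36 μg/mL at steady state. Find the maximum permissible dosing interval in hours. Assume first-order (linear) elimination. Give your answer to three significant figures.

k = CL / Vd = 2.160 / 180.0 = 0.01200 h⁻¹
Between IV bolus doses, concentration decays as C = C₀·e^(−kτ), so C_peak/C_trough = e^(kτ).
τ_max = ln(C_peak/C_trough) / k = ln(36/13.7) / 0.01200 = 0.9661 / 0.01200 = 80.51 h

80.5 h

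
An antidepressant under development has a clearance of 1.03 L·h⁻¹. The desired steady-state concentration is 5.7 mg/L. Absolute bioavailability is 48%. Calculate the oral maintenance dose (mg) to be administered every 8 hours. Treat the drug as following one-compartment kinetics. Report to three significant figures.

D = CL × Css × τ / F = 1.030 × 5.7 × 8 / 0.48 = 97.85 mg

97.9 mg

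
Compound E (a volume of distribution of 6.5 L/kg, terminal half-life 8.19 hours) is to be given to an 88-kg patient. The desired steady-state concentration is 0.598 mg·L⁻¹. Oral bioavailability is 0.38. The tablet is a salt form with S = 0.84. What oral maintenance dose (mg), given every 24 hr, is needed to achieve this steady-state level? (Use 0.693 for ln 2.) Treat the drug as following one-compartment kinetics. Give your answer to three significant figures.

2180 mg

Vd(total) = 88 kg × 6.5 L/kg = 572.0 L
k = 0.693/8.19 = 0.08462 h⁻¹, so CL = k·Vd = 0.08462 × 572.0 = 48.40 L/h
D = CL × Css × τ / F / S = 48.40 × 0.598 × 24 / 0.38 / 0.84 = 2176 mg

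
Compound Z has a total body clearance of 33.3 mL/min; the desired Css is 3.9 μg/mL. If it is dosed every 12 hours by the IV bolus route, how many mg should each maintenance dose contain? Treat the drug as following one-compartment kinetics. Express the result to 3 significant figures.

CL = 33.3 mL/min × 60/1000 = 1.998 L/h
D = CL × Css × τ = 1.998 × 3.9 × 12 = 93.51 mg

93.5 mg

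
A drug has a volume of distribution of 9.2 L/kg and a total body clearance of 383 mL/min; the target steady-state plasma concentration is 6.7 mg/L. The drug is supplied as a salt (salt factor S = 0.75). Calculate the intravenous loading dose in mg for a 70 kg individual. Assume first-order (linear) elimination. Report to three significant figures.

Total Vd = 9.2 × 70 = 644.0 L
LD is governed by Vd — clearance does not enter the loading-dose calculation.
LD = Vd × C / S = 644.0 × 6.700 / 0.75 = 5753 mg

5750 mg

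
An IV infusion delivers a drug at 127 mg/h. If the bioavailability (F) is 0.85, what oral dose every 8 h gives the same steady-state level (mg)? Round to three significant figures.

To maintain the same Css, the systemic dosing rate must be unchanged: F·D/τ = infusion rate.
D = rate × τ / F = 127 × 8 / 0.85 = 1195 mg

1200 mg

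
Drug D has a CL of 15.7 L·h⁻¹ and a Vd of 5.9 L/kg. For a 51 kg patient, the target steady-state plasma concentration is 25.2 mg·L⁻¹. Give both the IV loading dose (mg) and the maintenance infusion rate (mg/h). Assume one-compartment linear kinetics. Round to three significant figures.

(a) 7580 mg; (b) 396 mg/h

Vd(total) = 51 kg × 5.9 L/kg = 300.9 L
Loading dose = Vd × C = 300.9 × 25.2 = 7583 mg
Maintenance infusion rate = CL × Css = 15.70 × 25.2 = 395.6 mg/h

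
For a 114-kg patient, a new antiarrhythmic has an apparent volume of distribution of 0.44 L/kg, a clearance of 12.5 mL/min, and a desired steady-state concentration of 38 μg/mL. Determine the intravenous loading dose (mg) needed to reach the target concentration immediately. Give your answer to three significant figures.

Total Vd = 0.44 × 114 = 50.16 L
LD = Vd × C = 50.16 × 38.00 = 1906 mg

1910 mg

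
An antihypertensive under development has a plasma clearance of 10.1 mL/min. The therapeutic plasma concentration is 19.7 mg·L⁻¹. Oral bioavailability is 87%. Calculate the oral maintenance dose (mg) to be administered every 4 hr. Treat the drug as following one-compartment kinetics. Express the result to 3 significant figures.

CL = 10.1 mL/min × 60/1000 = 0.6060 L/h
D = CL × Css × τ / F = 0.6060 × 19.7 × 4 / 0.87 = 54.89 mg

54.9 mg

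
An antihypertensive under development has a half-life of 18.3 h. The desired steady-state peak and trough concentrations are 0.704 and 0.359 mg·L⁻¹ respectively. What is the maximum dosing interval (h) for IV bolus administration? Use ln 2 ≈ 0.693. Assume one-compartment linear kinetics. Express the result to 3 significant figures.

17.8 h

k = 0.693 / t½ = 0.693 / 18.3 = 0.03787 h⁻¹
Between IV bolus doses, concentration decays as C = C₀·e^(−kτ), so C_peak/C_trough = e^(kτ).
τ_max = ln(C_peak/C_trough) / k = ln(0.704/0.359) / 0.03787 = 0.6735 / 0.03787 = 17.78 h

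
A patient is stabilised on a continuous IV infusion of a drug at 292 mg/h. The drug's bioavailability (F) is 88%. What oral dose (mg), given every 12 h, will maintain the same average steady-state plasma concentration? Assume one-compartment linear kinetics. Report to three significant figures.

To maintain the same Css, the systemic dosing rate must be unchanged: F·D/τ = infusion rate.
D = rate × τ / F = 292 × 12 / 0.88 = 3982 mg

3980 mg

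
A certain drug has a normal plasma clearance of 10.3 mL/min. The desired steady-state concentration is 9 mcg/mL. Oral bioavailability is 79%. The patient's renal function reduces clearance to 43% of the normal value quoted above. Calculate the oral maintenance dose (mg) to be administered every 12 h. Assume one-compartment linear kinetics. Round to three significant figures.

Convert clearance: 10.3 mL/min × 60 min/h ÷ 1000 mL/L = 0.6180 L/h
Patient clearance = 0.43 × 0.6180 = 0.2657 L/h
D = CL × Css × τ / F = 0.2657 × 9 × 12 / 0.79 = 36.32 mg

36.3 mg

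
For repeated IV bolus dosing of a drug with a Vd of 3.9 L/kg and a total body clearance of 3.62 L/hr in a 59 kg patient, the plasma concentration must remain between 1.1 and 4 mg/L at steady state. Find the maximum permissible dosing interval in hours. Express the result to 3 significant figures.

Vd(total) = 59 kg × 3.9 L/kg = 230.1 L
k = CL / Vd = 3.620 / 230.1 = 0.01573 h⁻¹
Between IV bolus doses, concentration decays as C = C₀·e^(−kτ), so C_peak/C_trough = e^(kτ).
τ_max = ln(C_peak/C_trough) / k = ln(4/1.1) / 0.01573 = 1.291 / 0.01573 = 82.07 h

82.1 h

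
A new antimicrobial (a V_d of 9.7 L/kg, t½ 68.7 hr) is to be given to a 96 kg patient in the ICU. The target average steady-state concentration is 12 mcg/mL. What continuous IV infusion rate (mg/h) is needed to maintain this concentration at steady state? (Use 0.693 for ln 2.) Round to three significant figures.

113 mg/h

Vd(total) = 96 kg × 9.7 L/kg = 931.2 L
k = 0.693/68.7 = 0.01009 h⁻¹, so CL = k·Vd = 0.01009 × 931.2 = 9.396 L/h
Infusion rate = CL × Css = 9.396 × 12 = 112.8 mg/h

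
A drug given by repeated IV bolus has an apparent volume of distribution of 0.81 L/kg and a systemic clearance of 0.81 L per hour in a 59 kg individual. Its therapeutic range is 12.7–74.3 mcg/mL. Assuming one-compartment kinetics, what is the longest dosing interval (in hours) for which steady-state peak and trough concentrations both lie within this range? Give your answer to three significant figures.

104 h

Total Vd = 0.81 × 59 = 47.79 L
k = CL / Vd = 0.8100 / 47.79 = 0.01695 h⁻¹
Between IV bolus doses, concentration decays as C = C₀·e^(−kτ), so C_peak/C_trough = e^(kτ).
τ_max = ln(C_peak/C_trough) / k = ln(74.3/12.7) / 0.01695 = 1.767 / 0.01695 = 104.2 h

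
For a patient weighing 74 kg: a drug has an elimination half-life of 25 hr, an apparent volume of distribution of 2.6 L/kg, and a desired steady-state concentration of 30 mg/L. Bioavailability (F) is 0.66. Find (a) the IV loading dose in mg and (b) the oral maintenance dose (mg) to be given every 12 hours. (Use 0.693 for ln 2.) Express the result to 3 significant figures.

Vd = 2.6 L/kg × 74 kg = 192.4 L
LD = Vd × C = 192.4 × 30 = 5772 mg
CL = 0.693 × Vd / t½ = 0.693 × 192.4 / 25 = 5.333 L/h
D = CL × Css × τ / F = 5.333 × 30 × 12 / 0.66 = 2909 mg

(a) 5770 mg; (b) 2910 mg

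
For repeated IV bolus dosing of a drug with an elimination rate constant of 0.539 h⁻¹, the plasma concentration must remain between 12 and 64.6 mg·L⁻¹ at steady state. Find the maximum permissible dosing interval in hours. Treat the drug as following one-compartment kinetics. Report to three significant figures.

Between IV bolus doses, concentration decays as C = C₀·e^(−kτ), so C_peak/C_trough = e^(kτ).
τ_max = ln(C_peak/C_trough) / k = ln(64.6/12) / 0.5390 = 1.683 / 0.5390 = 3.122 h

3.12 h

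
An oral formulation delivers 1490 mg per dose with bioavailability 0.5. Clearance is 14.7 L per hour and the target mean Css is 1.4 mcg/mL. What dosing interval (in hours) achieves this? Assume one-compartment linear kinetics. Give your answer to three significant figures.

F·D/τ = CL·Css → τ = F·D / (CL·Css).
τ = 0.5 × 1490 / (14.7 × 1.4) = 36.20 h

36.2 h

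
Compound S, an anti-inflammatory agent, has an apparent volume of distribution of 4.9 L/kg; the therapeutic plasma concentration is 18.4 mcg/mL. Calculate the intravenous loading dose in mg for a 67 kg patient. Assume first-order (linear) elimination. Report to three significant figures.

Vd = 4.9 L/kg × 67 kg = 328.3 L
LD = Vd × C = 328.3 × 18.40 = 6041 mg

6040 mg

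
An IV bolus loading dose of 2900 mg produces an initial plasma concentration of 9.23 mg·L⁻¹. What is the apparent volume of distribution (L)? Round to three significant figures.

Immediately after an IV bolus, C₀ = Dose / Vd, so Vd = Dose / C₀.
Vd = 2900 / 9.23 = 314.2 L

314 L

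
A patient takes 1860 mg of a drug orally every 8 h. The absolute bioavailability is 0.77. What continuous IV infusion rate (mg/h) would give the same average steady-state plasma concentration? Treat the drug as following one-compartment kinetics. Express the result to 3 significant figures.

Equivalent systemic input: infusion rate = F·D/τ.
Rate = 0.77 × 1860 / 8 = 179.0 mg/h

179 mg/h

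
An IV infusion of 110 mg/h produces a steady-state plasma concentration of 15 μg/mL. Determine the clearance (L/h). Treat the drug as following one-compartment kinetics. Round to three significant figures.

7.33 L/h

At steady state, infusion rate = CL × Css, so CL = rate / Css.
CL = 110 / 15 = 7.333 L/h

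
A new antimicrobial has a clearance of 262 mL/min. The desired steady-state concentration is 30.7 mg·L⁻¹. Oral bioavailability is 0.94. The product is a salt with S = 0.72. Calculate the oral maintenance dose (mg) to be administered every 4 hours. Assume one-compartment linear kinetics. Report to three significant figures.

CL = 262 mL/min × 60/1000 = 15.72 L/h
At steady state, dose per interval replaces the amount cleared in that interval: F·S·D/τ = CL·Css.
D = CL × Css × τ / F / S = 15.72 × 30.7 × 4 / 0.94 / 0.72 = 2852 mg

2850 mg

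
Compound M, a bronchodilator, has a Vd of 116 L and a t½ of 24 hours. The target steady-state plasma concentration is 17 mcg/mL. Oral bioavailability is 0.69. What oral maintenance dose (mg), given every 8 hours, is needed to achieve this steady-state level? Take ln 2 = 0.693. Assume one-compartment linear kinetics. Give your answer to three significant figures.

k = 0.693/24 = 0.02888 h⁻¹, so CL = k·Vd = 0.02888 × 116.0 = 3.350 L/h
D = CL × Css × τ / F = 3.350 × 17 × 8 / 0.69 = 660.3 mg

660 mg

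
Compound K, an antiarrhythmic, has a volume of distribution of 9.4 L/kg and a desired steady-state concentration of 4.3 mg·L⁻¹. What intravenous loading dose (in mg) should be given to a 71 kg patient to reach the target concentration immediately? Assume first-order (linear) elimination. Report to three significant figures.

2870 mg

Vd = 9.4 L/kg × 71 kg = 667.4 L
LD = Vd × C = 667.4 × 4.300 = 2870 mg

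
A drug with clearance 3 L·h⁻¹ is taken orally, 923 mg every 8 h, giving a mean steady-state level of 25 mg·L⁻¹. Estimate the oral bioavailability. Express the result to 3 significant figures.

0.650

F·D/τ = CL·Css at steady state → F = CL·Css·τ / D.
F = 3 × 25 × 8 / 923 = 0.650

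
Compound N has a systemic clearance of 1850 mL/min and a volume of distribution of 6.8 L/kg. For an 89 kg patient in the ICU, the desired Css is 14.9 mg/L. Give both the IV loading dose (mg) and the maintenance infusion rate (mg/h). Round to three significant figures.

(a) 9020 mg; (b) 1650 mg/h

Vd(total) = 89 kg × 6.8 L/kg = 605.2 L
Loading: fill Vd to C_target → 605.2 L × 14.9 mg/L = 9017 mg
CL = 1850 mL/min × 60/1000 = 111.0 L/h
Maintenance: replace elimination → rate = CL × Css = 111.0 × 14.9 = 1654 mg/h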